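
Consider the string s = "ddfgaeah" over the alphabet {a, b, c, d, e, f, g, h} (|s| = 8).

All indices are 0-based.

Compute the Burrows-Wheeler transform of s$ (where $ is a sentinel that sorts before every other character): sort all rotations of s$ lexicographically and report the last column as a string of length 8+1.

hge$dadfa

rank  rotation   last
    0  $ddfgaeah  h
    1  aeah$ddfg  g
    2  ah$ddfgae  e
    3  ddfgaeah$  $
    4  dfgaeah$d  d
    5  eah$ddfga  a
    6  fgaeah$dd  d
    7  gaeah$ddf  f
    8  h$ddfgaea  a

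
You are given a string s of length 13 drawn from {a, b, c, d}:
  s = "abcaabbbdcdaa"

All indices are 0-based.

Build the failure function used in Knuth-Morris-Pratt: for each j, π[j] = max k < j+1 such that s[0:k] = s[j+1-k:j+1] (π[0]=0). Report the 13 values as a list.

π[0] = 0
j=1 s[j]='b': π[1]=0 (border '')
j=2 s[j]='c': π[2]=0 (border '')
j=3 s[j]='a': π[3]=1 (border 'a')
j=4 s[j]='a': k: 1→0; π[4]=1 (border 'a')
j=5 s[j]='b': π[5]=2 (border 'ab')
j=6 s[j]='b': k: 2→0; π[6]=0 (border '')
j=7 s[j]='b': π[7]=0 (border '')
j=8 s[j]='d': π[8]=0 (border '')
j=9 s[j]='c': π[9]=0 (border '')
j=10 s[j]='d': π[10]=0 (border '')
j=11 s[j]='a': π[11]=1 (border 'a')
j=12 s[j]='a': k: 1→0; π[12]=1 (border 'a')

[0, 0, 0, 1, 1, 2, 0, 0, 0, 0, 0, 1, 1]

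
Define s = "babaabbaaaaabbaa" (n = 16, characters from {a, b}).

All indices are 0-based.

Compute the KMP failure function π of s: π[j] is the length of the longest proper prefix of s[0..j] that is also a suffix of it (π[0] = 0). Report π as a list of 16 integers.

π[0] = 0
j=1 s[j]='a': π[1]=0 (border '')
j=2 s[j]='b': π[2]=1 (border 'b')
j=3 s[j]='a': π[3]=2 (border 'ba')
j=4 s[j]='a': k: 2→0; π[4]=0 (border '')
j=5 s[j]='b': π[5]=1 (border 'b')
j=6 s[j]='b': k: 1→0; π[6]=1 (border 'b')
j=7 s[j]='a': π[7]=2 (border 'ba')
j=8 s[j]='a': k: 2→0; π[8]=0 (border '')
j=9 s[j]='a': π[9]=0 (border '')
j=10 s[j]='a': π[10]=0 (border '')
j=11 s[j]='a': π[11]=0 (border '')
j=12 s[j]='b': π[12]=1 (border 'b')
j=13 s[j]='b': k: 1→0; π[13]=1 (border 'b')
j=14 s[j]='a': π[14]=2 (border 'ba')
j=15 s[j]='a': k: 2→0; π[15]=0 (border '')

[0, 0, 1, 2, 0, 1, 1, 2, 0, 0, 0, 0, 1, 1, 2, 0]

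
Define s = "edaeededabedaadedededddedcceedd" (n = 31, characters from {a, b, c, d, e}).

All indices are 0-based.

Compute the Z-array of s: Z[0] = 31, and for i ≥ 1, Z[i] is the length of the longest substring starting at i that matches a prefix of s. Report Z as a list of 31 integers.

[31, 0, 0, 1, 2, 0, 3, 0, 0, 0, 3, 0, 0, 0, 0, 2, 0, 2, 0, 2, 0, 0, 0, 2, 0, 0, 0, 1, 2, 0, 0]

Z[0]=31
i=1: fresh scan; Z[1]=0
i=2: fresh scan; Z[2]=0
i=3: fresh scan; Z[3]=1 grow→box=[3,4)
i=4: fresh scan; Z[4]=2 grow→box=[4,6)
i=5: min(r-i=1, Z[1]=0)=0; Z[5]=0
i=6: fresh scan; Z[6]=3 grow→box=[6,9)
i=7: min(r-i=2, Z[1]=0)=0; Z[7]=0
i=8: min(r-i=1, Z[2]=0)=0; Z[8]=0
i=9: fresh scan; Z[9]=0
i=10: fresh scan; Z[10]=3 grow→box=[10,13)
i=11: min(r-i=2, Z[1]=0)=0; Z[11]=0
i=12: min(r-i=1, Z[2]=0)=0; Z[12]=0
i=13: fresh scan; Z[13]=0
i=14: fresh scan; Z[14]=0
i=15: fresh scan; Z[15]=2 grow→box=[15,17)
i=16: min(r-i=1, Z[1]=0)=0; Z[16]=0
i=17: fresh scan; Z[17]=2 grow→box=[17,19)
i=18: min(r-i=1, Z[1]=0)=0; Z[18]=0
i=19: fresh scan; Z[19]=2 grow→box=[19,21)
i=20: min(r-i=1, Z[1]=0)=0; Z[20]=0
i=21: fresh scan; Z[21]=0
i=22: fresh scan; Z[22]=0
i=23: fresh scan; Z[23]=2 grow→box=[23,25)
i=24: min(r-i=1, Z[1]=0)=0; Z[24]=0
i=25: fresh scan; Z[25]=0
i=26: fresh scan; Z[26]=0
i=27: fresh scan; Z[27]=1 grow→box=[27,28)
i=28: fresh scan; Z[28]=2 grow→box=[28,30)
i=29: min(r-i=1, Z[1]=0)=0; Z[29]=0
i=30: fresh scan; Z[30]=0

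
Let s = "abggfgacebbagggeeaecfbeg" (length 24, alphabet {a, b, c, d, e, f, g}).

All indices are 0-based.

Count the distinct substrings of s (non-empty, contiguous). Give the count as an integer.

rank→(start, suffix):
  0 → (0, 'abggfgacebbagggeeaecfbeg')
  1 → (6, 'acebbagggeeaecfbeg')
  2 → (17, 'aecfbeg')
  3 → (11, 'agggeeaecfbeg')
  4 → (10, 'bagggeeaecfbeg')
  5 → (9, 'bbagggeeaecfbeg')
  6 → (21, 'beg')
  7 → (1, 'bggfgacebbagggeeaecfbeg')
  8 → (7, 'cebbagggeeaecfbeg')
  9 → (19, 'cfbeg')
  10 → (16, 'eaecfbeg')
  11 → (8, 'ebbagggeeaecfbeg')
  12 → (18, 'ecfbeg')
  13 → (15, 'eeaecfbeg')
  14 → (22, 'eg')
  15 → (20, 'fbeg')
  16 → (4, 'fgacebbagggeeaecfbeg')
  17 → (23, 'g')
  18 → (5, 'gacebbagggeeaecfbeg')
  19 → (14, 'geeaecfbeg')
  20 → (3, 'gfgacebbagggeeaecfbeg')
  21 → (13, 'ggeeaecfbeg')
  22 → (2, 'ggfgacebbagggeeaecfbeg')
  23 → (12, 'gggeeaecfbeg')

SA = [0, 6, 17, 11, 10, 9, 21, 1, 7, 19, 16, 8, 18, 15, 22, 20, 4, 23, 5, 14, 3, 13, 2, 12]
rank  pair      lcp
   1  s[0:],s[6:]  1  'a'
   2  s[6:],s[17:]  1  'a'
   3  s[17:],s[11:]  1  'a'
   4  s[11:],s[10:]  0  ''
   5  s[10:],s[9:]  1  'b'
   6  s[9:],s[21:]  1  'b'
   7  s[21:],s[1:]  1  'b'
   8  s[1:],s[7:]  0  ''
   9  s[7:],s[19:]  1  'c'
  10  s[19:],s[16:]  0  ''
  11  s[16:],s[8:]  1  'e'
  12  s[8:],s[18:]  1  'e'
  13  s[18:],s[15:]  1  'e'
  14  s[15:],s[22:]  1  'e'
  15  s[22:],s[20:]  0  ''
  16  s[20:],s[4:]  1  'f'
  17  s[4:],s[23:]  0  ''
  18  s[23:],s[5:]  1  'g'
  19  s[5:],s[14:]  1  'g'
  20  s[14:],s[3:]  1  'g'
  21  s[3:],s[13:]  1  'g'
  22  s[13:],s[2:]  2  'gg'
  23  s[2:],s[12:]  2  'gg'

n(n+1)/2 = 24·25/2 = 300
Σ LCP = 0 + 1 + 1 + 1 + 0 + 1 + 1 + 1 + 0 + 1 + 0 + 1 + 1 + 1 + 1 + 0 + 1 + 0 + 1 + 1 + 1 + 1 + 2 + 2 = 20
distinct = 300 − 20 = 280

280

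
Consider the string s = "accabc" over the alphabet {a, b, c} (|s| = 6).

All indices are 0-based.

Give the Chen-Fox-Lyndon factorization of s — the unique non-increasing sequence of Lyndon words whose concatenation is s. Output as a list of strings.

["acc", "abc"]

emit factor 1: 'acc' (i=0, period=3)
emit factor 2: 'abc' (i=3, period=3)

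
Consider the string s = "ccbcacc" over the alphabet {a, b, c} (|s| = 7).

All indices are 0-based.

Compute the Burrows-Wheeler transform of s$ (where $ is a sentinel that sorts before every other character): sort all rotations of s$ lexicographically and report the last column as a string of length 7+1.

ccccbca$

rank  rotation  last
    0  $ccbcacc  c
    1  acc$ccbc  c
    2  bcacc$cc  c
    3  c$ccbcac  c
    4  cacc$ccb  b
    5  cbcacc$c  c
    6  cc$ccbca  a
    7  ccbcacc$  $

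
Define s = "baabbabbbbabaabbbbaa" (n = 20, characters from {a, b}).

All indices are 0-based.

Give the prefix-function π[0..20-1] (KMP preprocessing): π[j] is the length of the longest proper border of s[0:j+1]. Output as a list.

[0, 0, 0, 1, 1, 2, 1, 1, 1, 1, 2, 1, 2, 3, 4, 5, 1, 1, 2, 3]

π[0] = 0
j=1 s[j]='a': π[1]=0 (border '')
j=2 s[j]='a': π[2]=0 (border '')
j=3 s[j]='b': π[3]=1 (border 'b')
j=4 s[j]='b': k: 1→0; π[4]=1 (border 'b')
j=5 s[j]='a': π[5]=2 (border 'ba')
j=6 s[j]='b': k: 2→0; π[6]=1 (border 'b')
j=7 s[j]='b': k: 1→0; π[7]=1 (border 'b')
j=8 s[j]='b': k: 1→0; π[8]=1 (border 'b')
j=9 s[j]='b': k: 1→0; π[9]=1 (border 'b')
j=10 s[j]='a': π[10]=2 (border 'ba')
j=11 s[j]='b': k: 2→0; π[11]=1 (border 'b')
j=12 s[j]='a': π[12]=2 (border 'ba')
j=13 s[j]='a': π[13]=3 (border 'baa')
j=14 s[j]='b': π[14]=4 (border 'baab')
j=15 s[j]='b': π[15]=5 (border 'baabb')
j=16 s[j]='b': k: 5→1→0; π[16]=1 (border 'b')
j=17 s[j]='b': k: 1→0; π[17]=1 (border 'b')
j=18 s[j]='a': π[18]=2 (border 'ba')
j=19 s[j]='a': π[19]=3 (border 'baa')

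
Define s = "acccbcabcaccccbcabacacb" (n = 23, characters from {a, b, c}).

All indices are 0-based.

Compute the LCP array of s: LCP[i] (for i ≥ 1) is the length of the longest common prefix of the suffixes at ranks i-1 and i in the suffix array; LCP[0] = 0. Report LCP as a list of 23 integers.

rank | idx | suffix
   0 |  16 | abacacb
   1 |   6 | abcaccccbcabacacb
   2 |  18 | acacb
   3 |  20 | acb
   4 |   0 | acccbcabcaccccbcabacacb
   5 |   9 | accccbcabacacb
   6 |  22 | b
   7 |  17 | bacacb
   8 |  14 | bcabacacb
   9 |   4 | bcabcaccccbcabacacb
  10 |   7 | bcaccccbcabacacb
  11 |  15 | cabacacb
  12 |   5 | cabcaccccbcabacacb
  13 |  19 | cacb
  14 |   8 | caccccbcabacacb
  15 |  21 | cb
  16 |  13 | cbcabacacb
  17 |   3 | cbcabcaccccbcabacacb
  18 |  12 | ccbcabacacb
  19 |   2 | ccbcabcaccccbcabacacb
  20 |  11 | cccbcabacacb
  21 |   1 | cccbcabcaccccbcabacacb
  22 |  10 | ccccbcabacacb

SA = [16, 6, 18, 20, 0, 9, 22, 17, 14, 4, 7, 15, 5, 19, 8, 21, 13, 3, 12, 2, 11, 1, 10]
rank  pair      lcp
   1  s[16:],s[6:]  2  'ab'
   2  s[6:],s[18:]  1  'a'
   3  s[18:],s[20:]  2  'ac'
   4  s[20:],s[0:]  2  'ac'
   5  s[0:],s[9:]  4  'accc'
   6  s[9:],s[22:]  0  ''
   7  s[22:],s[17:]  1  'b'
   8  s[17:],s[14:]  1  'b'
   9  s[14:],s[4:]  4  'bcab'
  10  s[4:],s[7:]  3  'bca'
  11  s[7:],s[15:]  0  ''
  12  s[15:],s[5:]  3  'cab'
  13  s[5:],s[19:]  2  'ca'
  14  s[19:],s[8:]  3  'cac'
  15  s[8:],s[21:]  1  'c'
  16  s[21:],s[13:]  2  'cb'
  17  s[13:],s[3:]  5  'cbcab'
  18  s[3:],s[12:]  1  'c'
  19  s[12:],s[2:]  6  'ccbcab'
  20  s[2:],s[11:]  2  'cc'
  21  s[11:],s[1:]  7  'cccbcab'
  22  s[1:],s[10:]  3  'ccc'

[0, 2, 1, 2, 2, 4, 0, 1, 1, 4, 3, 0, 3, 2, 3, 1, 2, 5, 1, 6, 2, 7, 3]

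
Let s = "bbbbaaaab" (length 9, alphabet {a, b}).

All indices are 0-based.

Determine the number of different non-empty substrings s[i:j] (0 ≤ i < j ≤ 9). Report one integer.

32

sorted suffixes:
  #0 SA[0]=4  'aaaab'
  #1 SA[1]=5  'aaab'
  #2 SA[2]=6  'aab'
  #3 SA[3]=7  'ab'
  #4 SA[4]=8  'b'
  #5 SA[5]=3  'baaaab'
  #6 SA[6]=2  'bbaaaab'
  #7 SA[7]=1  'bbbaaaab'
  #8 SA[8]=0  'bbbbaaaab'

SA = [4, 5, 6, 7, 8, 3, 2, 1, 0]
i: (SA[i-1],SA[i]) lcp shared
  1: (4,5) 3 'aaa'
  2: (5,6) 2 'aa'
  3: (6,7) 1 'a'
  4: (7,8) 0 ''
  5: (8,3) 1 'b'
  6: (3,2) 1 'b'
  7: (2,1) 2 'bb'
  8: (1,0) 3 'bbb'

n(n+1)/2 = 9·10/2 = 45
Σ LCP = 0 + 3 + 2 + 1 + 0 + 1 + 1 + 2 + 3 = 13
distinct = 45 − 13 = 32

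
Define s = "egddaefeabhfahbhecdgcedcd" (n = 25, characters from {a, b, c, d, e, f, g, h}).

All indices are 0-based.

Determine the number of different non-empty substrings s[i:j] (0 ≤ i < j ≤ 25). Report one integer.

306

rank→(start, suffix):
  0 → (8, 'abhfahbhecdgcedcd')
  1 → (4, 'aefeabhfahbhecdgcedcd')
  2 → (12, 'ahbhecdgcedcd')
  3 → (14, 'bhecdgcedcd')
  4 → (9, 'bhfahbhecdgcedcd')
  5 → (23, 'cd')
  6 → (17, 'cdgcedcd')
  7 → (20, 'cedcd')
  8 → (24, 'd')
  9 → (3, 'daefeabhfahbhecdgcedcd')
  10 → (22, 'dcd')
  11 → (2, 'ddaefeabhfahbhecdgcedcd')
  12 → (18, 'dgcedcd')
  13 → (7, 'eabhfahbhecdgcedcd')
  14 → (16, 'ecdgcedcd')
  15 → (21, 'edcd')
  16 → (5, 'efeabhfahbhecdgcedcd')
  17 → (0, 'egddaefeabhfahbhecdgcedcd')
  18 → (11, 'fahbhecdgcedcd')
  19 → (6, 'feabhfahbhecdgcedcd')
  20 → (19, 'gcedcd')
  21 → (1, 'gddaefeabhfahbhecdgcedcd')
  22 → (13, 'hbhecdgcedcd')
  23 → (15, 'hecdgcedcd')
  24 → (10, 'hfahbhecdgcedcd')

SA = [8, 4, 12, 14, 9, 23, 17, 20, 24, 3, 22, 2, 18, 7, 16, 21, 5, 0, 11, 6, 19, 1, 13, 15, 10]
i: (SA[i-1],SA[i]) lcp shared
  1: (8,4) 1 'a'
  2: (4,12) 1 'a'
  3: (12,14) 0 ''
  4: (14,9) 2 'bh'
  5: (9,23) 0 ''
  6: (23,17) 2 'cd'
  7: (17,20) 1 'c'
  8: (20,24) 0 ''
  9: (24,3) 1 'd'
  10: (3,22) 1 'd'
  11: (22,2) 1 'd'
  12: (2,18) 1 'd'
  13: (18,7) 0 ''
  14: (7,16) 1 'e'
  15: (16,21) 1 'e'
  16: (21,5) 1 'e'
  17: (5,0) 1 'e'
  18: (0,11) 0 ''
  19: (11,6) 1 'f'
  20: (6,19) 0 ''
  21: (19,1) 1 'g'
  22: (1,13) 0 ''
  23: (13,15) 1 'h'
  24: (15,10) 1 'h'

n(n+1)/2 = 25·26/2 = 325
Σ LCP = 0 + 1 + 1 + 0 + 2 + 0 + 2 + 1 + 0 + 1 + 1 + 1 + 1 + 0 + 1 + 1 + 1 + 1 + 0 + 1 + 0 + 1 + 0 + 1 + 1 = 19
distinct = 325 − 19 = 306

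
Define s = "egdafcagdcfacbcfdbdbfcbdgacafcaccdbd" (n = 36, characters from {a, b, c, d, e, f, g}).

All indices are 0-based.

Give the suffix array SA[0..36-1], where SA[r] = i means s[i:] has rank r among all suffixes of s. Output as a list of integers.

[25, 11, 30, 27, 3, 6, 13, 34, 17, 22, 19, 29, 26, 5, 12, 21, 31, 32, 9, 14, 35, 2, 33, 16, 18, 8, 23, 0, 10, 28, 4, 20, 15, 24, 1, 7]

rank | idx | suffix
   0 |  25 | acafcaccdbd
   1 |  11 | acbcfdbdbfcbdgacafcaccdbd
   2 |  30 | accdbd
   3 |  27 | afcaccdbd
   4 |   3 | afcagdcfacbcfdbdbfcbdgacafcaccdbd
   5 |   6 | agdcfacbcfdbdbfcbdgacafcaccdbd
   6 |  13 | bcfdbdbfcbdgacafcaccdbd
   7 |  34 | bd
   8 |  17 | bdbfcbdgacafcaccdbd
   9 |  22 | bdgacafcaccdbd
  10 |  19 | bfcbdgacafcaccdbd
  11 |  29 | caccdbd
  12 |  26 | cafcaccdbd
  13 |   5 | cagdcfacbcfdbdbfcbdgacafcaccdbd
  14 |  12 | cbcfdbdbfcbdgacafcaccdbd
  15 |  21 | cbdgacafcaccdbd
  16 |  31 | ccdbd
  17 |  32 | cdbd
  18 |   9 | cfacbcfdbdbfcbdgacafcaccdbd
  19 |  14 | cfdbdbfcbdgacafcaccdbd
  20 |  35 | d
  21 |   2 | dafcagdcfacbcfdbdbfcbdgacafcaccdbd
  22 |  33 | dbd
  23 |  16 | dbdbfcbdgacafcaccdbd
  24 |  18 | dbfcbdgacafcaccdbd
  25 |   8 | dcfacbcfdbdbfcbdgacafcaccdbd
  26 |  23 | dgacafcaccdbd
  27 |   0 | egdafcagdcfacbcfdbdbfcbdgacafcaccdbd
  28 |  10 | facbcfdbdbfcbdgacafcaccdbd
  29 |  28 | fcaccdbd
  30 |   4 | fcagdcfacbcfdbdbfcbdgacafcaccdbd
  31 |  20 | fcbdgacafcaccdbd
  32 |  15 | fdbdbfcbdgacafcaccdbd
  33 |  24 | gacafcaccdbd
  34 |   1 | gdafcagdcfacbcfdbdbfcbdgacafcaccdbd
  35 |   7 | gdcfacbcfdbdbfcbdgacafcaccdbd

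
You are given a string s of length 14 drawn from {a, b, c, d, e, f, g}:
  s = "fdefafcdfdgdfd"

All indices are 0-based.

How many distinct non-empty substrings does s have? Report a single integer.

rank→(start, suffix):
  0 → (4, 'afcdfdgdfd')
  1 → (6, 'cdfdgdfd')
  2 → (13, 'd')
  3 → (1, 'defafcdfdgdfd')
  4 → (11, 'dfd')
  5 → (7, 'dfdgdfd')
  6 → (9, 'dgdfd')
  7 → (2, 'efafcdfdgdfd')
  8 → (3, 'fafcdfdgdfd')
  9 → (5, 'fcdfdgdfd')
  10 → (12, 'fd')
  11 → (0, 'fdefafcdfdgdfd')
  12 → (8, 'fdgdfd')
  13 → (10, 'gdfd')

SA = [4, 6, 13, 1, 11, 7, 9, 2, 3, 5, 12, 0, 8, 10]
rank  pair      lcp
   1  s[4:],s[6:]  0  ''
   2  s[6:],s[13:]  0  ''
   3  s[13:],s[1:]  1  'd'
   4  s[1:],s[11:]  1  'd'
   5  s[11:],s[7:]  3  'dfd'
   6  s[7:],s[9:]  1  'd'
   7  s[9:],s[2:]  0  ''
   8  s[2:],s[3:]  0  ''
   9  s[3:],s[5:]  1  'f'
  10  s[5:],s[12:]  1  'f'
  11  s[12:],s[0:]  2  'fd'
  12  s[0:],s[8:]  2  'fd'
  13  s[8:],s[10:]  0  ''

n(n+1)/2 = 14·15/2 = 105
Σ LCP = 0 + 0 + 0 + 1 + 1 + 3 + 1 + 0 + 0 + 1 + 1 + 2 + 2 + 0 = 12
distinct = 105 − 12 = 93

93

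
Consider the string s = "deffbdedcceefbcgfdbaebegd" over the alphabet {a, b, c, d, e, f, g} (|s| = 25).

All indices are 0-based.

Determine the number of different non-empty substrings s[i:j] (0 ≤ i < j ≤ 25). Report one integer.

sorted suffixes:
  #0 SA[0]=19  'aebegd'
  #1 SA[1]=18  'baebegd'
  #2 SA[2]=13  'bcgfdbaebegd'
  #3 SA[3]=4  'bdedcceefbcgfdbaebegd'
  #4 SA[4]=21  'begd'
  #5 SA[5]=8  'cceefbcgfdbaebegd'
  #6 SA[6]=9  'ceefbcgfdbaebegd'
  #7 SA[7]=14  'cgfdbaebegd'
  #8 SA[8]=24  'd'
  #9 SA[9]=17  'dbaebegd'
  #10 SA[10]=7  'dcceefbcgfdbaebegd'
  #11 SA[11]=5  'dedcceefbcgfdbaebegd'
  #12 SA[12]=0  'deffbdedcceefbcgfdbaebegd'
  #13 SA[13]=20  'ebegd'
  #14 SA[14]=6  'edcceefbcgfdbaebegd'
  #15 SA[15]=10  'eefbcgfdbaebegd'
  #16 SA[16]=11  'efbcgfdbaebegd'
  #17 SA[17]=1  'effbdedcceefbcgfdbaebegd'
  #18 SA[18]=22  'egd'
  #19 SA[19]=12  'fbcgfdbaebegd'
  #20 SA[20]=3  'fbdedcceefbcgfdbaebegd'
  #21 SA[21]=16  'fdbaebegd'
  #22 SA[22]=2  'ffbdedcceefbcgfdbaebegd'
  #23 SA[23]=23  'gd'
  #24 SA[24]=15  'gfdbaebegd'

SA = [19, 18, 13, 4, 21, 8, 9, 14, 24, 17, 7, 5, 0, 20, 6, 10, 11, 1, 22, 12, 3, 16, 2, 23, 15]
[i] adj suffixes → lcp
  [1] 19/18 → 0 ('')
  [2] 18/13 → 1 ('b')
  [3] 13/4 → 1 ('b')
  [4] 4/21 → 1 ('b')
  [5] 21/8 → 0 ('')
  [6] 8/9 → 1 ('c')
  [7] 9/14 → 1 ('c')
  [8] 14/24 → 0 ('')
  [9] 24/17 → 1 ('d')
  [10] 17/7 → 1 ('d')
  [11] 7/5 → 1 ('d')
  [12] 5/0 → 2 ('de')
  [13] 0/20 → 0 ('')
  [14] 20/6 → 1 ('e')
  [15] 6/10 → 1 ('e')
  [16] 10/11 → 1 ('e')
  [17] 11/1 → 2 ('ef')
  [18] 1/22 → 1 ('e')
  [19] 22/12 → 0 ('')
  [20] 12/3 → 2 ('fb')
  [21] 3/16 → 1 ('f')
  [22] 16/2 → 1 ('f')
  [23] 2/23 → 0 ('')
  [24] 23/15 → 1 ('g')

n(n+1)/2 = 25·26/2 = 325
Σ LCP = 0 + 0 + 1 + 1 + 1 + 0 + 1 + 1 + 0 + 1 + 1 + 1 + 2 + 0 + 1 + 1 + 1 + 2 + 1 + 0 + 2 + 1 + 1 + 0 + 1 = 21
distinct = 325 − 21 = 304

304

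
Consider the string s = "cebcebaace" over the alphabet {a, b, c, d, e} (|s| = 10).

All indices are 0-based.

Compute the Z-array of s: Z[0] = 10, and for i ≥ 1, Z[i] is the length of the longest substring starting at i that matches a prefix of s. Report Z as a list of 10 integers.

[10, 0, 0, 3, 0, 0, 0, 0, 2, 0]

Z[0]=10
i=1: i≥r, start 0; Z[1]=0
i=2: i≥r, start 0; Z[2]=0
i=3: i≥r, start 0; Z[3]=3 extend→box=[3,6)
i=4: min(r-i=2, Z[1]=0)=0; Z[4]=0
i=5: min(r-i=1, Z[2]=0)=0; Z[5]=0
i=6: i≥r, start 0; Z[6]=0
i=7: i≥r, start 0; Z[7]=0
i=8: i≥r, start 0; Z[8]=2 extend→box=[8,10)
i=9: min(r-i=1, Z[1]=0)=0; Z[9]=0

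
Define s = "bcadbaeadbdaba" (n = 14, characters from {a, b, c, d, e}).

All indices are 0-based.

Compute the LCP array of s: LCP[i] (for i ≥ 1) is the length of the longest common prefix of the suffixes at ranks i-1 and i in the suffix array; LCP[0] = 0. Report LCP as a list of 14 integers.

sorted suffixes:
  #0 SA[0]=13  'a'
  #1 SA[1]=11  'aba'
  #2 SA[2]=2  'adbaeadbdaba'
  #3 SA[3]=7  'adbdaba'
  #4 SA[4]=5  'aeadbdaba'
  #5 SA[5]=12  'ba'
  #6 SA[6]=4  'baeadbdaba'
  #7 SA[7]=0  'bcadbaeadbdaba'
  #8 SA[8]=9  'bdaba'
  #9 SA[9]=1  'cadbaeadbdaba'
  #10 SA[10]=10  'daba'
  #11 SA[11]=3  'dbaeadbdaba'
  #12 SA[12]=8  'dbdaba'
  #13 SA[13]=6  'eadbdaba'

SA = [13, 11, 2, 7, 5, 12, 4, 0, 9, 1, 10, 3, 8, 6]
[i] adj suffixes → lcp
  [1] 13/11 → 1 ('a')
  [2] 11/2 → 1 ('a')
  [3] 2/7 → 3 ('adb')
  [4] 7/5 → 1 ('a')
  [5] 5/12 → 0 ('')
  [6] 12/4 → 2 ('ba')
  [7] 4/0 → 1 ('b')
  [8] 0/9 → 1 ('b')
  [9] 9/1 → 0 ('')
  [10] 1/10 → 0 ('')
  [11] 10/3 → 1 ('d')
  [12] 3/8 → 2 ('db')
  [13] 8/6 → 0 ('')

[0, 1, 1, 3, 1, 0, 2, 1, 1, 0, 0, 1, 2, 0]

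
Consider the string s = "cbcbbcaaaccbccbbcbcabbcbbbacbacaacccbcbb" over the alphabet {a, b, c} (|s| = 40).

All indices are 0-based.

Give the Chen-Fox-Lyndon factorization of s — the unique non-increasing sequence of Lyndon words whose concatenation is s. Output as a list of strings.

["c", "bc", "bbc", "aaaccbccbbcbcabbcbbbacbacaacccbcbb"]

emit factor 1: 'c' (i=0, period=1)
emit factor 2: 'bc' (i=1, period=2)
emit factor 3: 'bbc' (i=3, period=3)
emit factor 4: 'aaaccbccbbcbcabbcbbbacbacaacccbcbb' (i=6, period=34)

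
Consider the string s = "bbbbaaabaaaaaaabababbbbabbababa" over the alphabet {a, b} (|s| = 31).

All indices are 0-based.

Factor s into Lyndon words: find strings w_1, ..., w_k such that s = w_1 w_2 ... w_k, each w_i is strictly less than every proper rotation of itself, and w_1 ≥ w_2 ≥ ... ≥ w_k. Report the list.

["b", "b", "b", "b", "aaab", "aaaaaaabababbbbabbabab", "a"]

emit factor 1: 'b' (i=0, period=1)
emit factor 2: 'b' (i=1, period=1)
emit factor 3: 'b' (i=2, period=1)
emit factor 4: 'b' (i=3, period=1)
emit factor 5: 'aaab' (i=4, period=4)
emit factor 6: 'aaaaaaabababbbbabbabab' (i=8, period=22)
emit factor 7: 'a' (i=30, period=1)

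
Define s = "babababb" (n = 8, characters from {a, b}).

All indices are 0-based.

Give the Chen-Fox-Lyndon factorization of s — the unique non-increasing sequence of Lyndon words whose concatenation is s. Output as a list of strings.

["b", "abababb"]

emit factor 1: 'b' (i=0, period=1)
emit factor 2: 'abababb' (i=1, period=7)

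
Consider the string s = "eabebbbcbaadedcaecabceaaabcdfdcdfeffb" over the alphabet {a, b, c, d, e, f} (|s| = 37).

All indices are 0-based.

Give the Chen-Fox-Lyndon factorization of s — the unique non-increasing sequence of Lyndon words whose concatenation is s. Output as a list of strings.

emit factor 1: 'e' (i=0, period=1)
emit factor 2: 'abebbbcb' (i=1, period=8)
emit factor 3: 'aadedcaecabce' (i=9, period=13)
emit factor 4: 'aaabcdfdcdfeffb' (i=22, period=15)

["e", "abebbbcb", "aadedcaecabce", "aaabcdfdcdfeffb"]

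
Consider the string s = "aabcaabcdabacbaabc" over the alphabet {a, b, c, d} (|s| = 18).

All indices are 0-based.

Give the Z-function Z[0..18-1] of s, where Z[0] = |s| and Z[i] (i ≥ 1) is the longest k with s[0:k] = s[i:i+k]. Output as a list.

[18, 1, 0, 0, 4, 1, 0, 0, 0, 1, 0, 1, 0, 0, 4, 1, 0, 0]

Z[0]=18
i=1: outside box; Z[1]=1 extend→box=[1,2)
i=2: outside box; Z[2]=0
i=3: outside box; Z[3]=0
i=4: outside box; Z[4]=4 extend→box=[4,8)
i=5: min(r-i=3, Z[1]=1)=1; Z[5]=1
i=6: min(r-i=2, Z[2]=0)=0; Z[6]=0
i=7: min(r-i=1, Z[3]=0)=0; Z[7]=0
i=8: outside box; Z[8]=0
i=9: outside box; Z[9]=1 extend→box=[9,10)
i=10: outside box; Z[10]=0
i=11: outside box; Z[11]=1 extend→box=[11,12)
i=12: outside box; Z[12]=0
i=13: outside box; Z[13]=0
i=14: outside box; Z[14]=4 extend→box=[14,18)
i=15: min(r-i=3, Z[1]=1)=1; Z[15]=1
i=16: min(r-i=2, Z[2]=0)=0; Z[16]=0
i=17: min(r-i=1, Z[3]=0)=0; Z[17]=0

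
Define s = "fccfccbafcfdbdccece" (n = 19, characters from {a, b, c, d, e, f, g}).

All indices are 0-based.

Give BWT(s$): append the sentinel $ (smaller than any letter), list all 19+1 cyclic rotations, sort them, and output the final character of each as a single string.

ebcdcfdfeccffbccc$ac

rank  rotation              last
    0  $fccfccbafcfdbdccece  e
    1  afcfdbdccece$fccfccb  b
    2  bafcfdbdccece$fccfcc  c
    3  bdccece$fccfccbafcfd  d
    4  cbafcfdbdccece$fccfc  c
    5  ccbafcfdbdccece$fccf  f
    6  ccece$fccfccbafcfdbd  d
    7  ccfccbafcfdbdccece$f  f
    8  ce$fccfccbafcfdbdcce  e
    9  cece$fccfccbafcfdbdc  c
   10  cfccbafcfdbdccece$fc  c
   11  cfdbdccece$fccfccbaf  f
   12  dbdccece$fccfccbafcf  f
   13  dccece$fccfccbafcfdb  b
   14  e$fccfccbafcfdbdccec  c
   15  ece$fccfccbafcfdbdcc  c
   16  fccbafcfdbdccece$fcc  c
   17  fccfccbafcfdbdccece$  $
   18  fcfdbdccece$fccfccba  a
   19  fdbdccece$fccfccbafc  c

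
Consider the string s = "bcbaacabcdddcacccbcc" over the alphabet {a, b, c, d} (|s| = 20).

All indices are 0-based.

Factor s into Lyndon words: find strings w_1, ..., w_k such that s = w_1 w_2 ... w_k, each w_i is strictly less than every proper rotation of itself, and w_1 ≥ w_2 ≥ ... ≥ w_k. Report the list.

["bc", "b", "aacabcdddcacccbcc"]

emit factor 1: 'bc' (i=0, period=2)
emit factor 2: 'b' (i=2, period=1)
emit factor 3: 'aacabcdddcacccbcc' (i=3, period=17)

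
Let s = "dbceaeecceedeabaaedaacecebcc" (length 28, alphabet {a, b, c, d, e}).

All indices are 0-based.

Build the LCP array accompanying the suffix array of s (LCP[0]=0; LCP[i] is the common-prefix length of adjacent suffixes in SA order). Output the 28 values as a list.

[0, 2, 1, 1, 1, 2, 0, 1, 2, 0, 1, 2, 1, 2, 2, 2, 0, 1, 1, 0, 2, 1, 1, 2, 1, 2, 1, 2]

rank→(start, suffix):
  0 → (19, 'aacecebcc')
  1 → (15, 'aaedaacecebcc')
  2 → (13, 'abaaedaacecebcc')
  3 → (20, 'acecebcc')
  4 → (16, 'aedaacecebcc')
  5 → (4, 'aeecceedeabaaedaacecebcc')
  6 → (14, 'baaedaacecebcc')
  7 → (25, 'bcc')
  8 → (1, 'bceaeecceedeabaaedaacecebcc')
  9 → (27, 'c')
  10 → (26, 'cc')
  11 → (7, 'cceedeabaaedaacecebcc')
  12 → (2, 'ceaeecceedeabaaedaacecebcc')
  13 → (23, 'cebcc')
  14 → (21, 'cecebcc')
  15 → (8, 'ceedeabaaedaacecebcc')
  16 → (18, 'daacecebcc')
  17 → (0, 'dbceaeecceedeabaaedaacecebcc')
  18 → (11, 'deabaaedaacecebcc')
  19 → (12, 'eabaaedaacecebcc')
  20 → (3, 'eaeecceedeabaaedaacecebcc')
  21 → (24, 'ebcc')
  22 → (6, 'ecceedeabaaedaacecebcc')
  23 → (22, 'ecebcc')
  24 → (17, 'edaacecebcc')
  25 → (10, 'edeabaaedaacecebcc')
  26 → (5, 'eecceedeabaaedaacecebcc')
  27 → (9, 'eedeabaaedaacecebcc')

SA = [19, 15, 13, 20, 16, 4, 14, 25, 1, 27, 26, 7, 2, 23, 21, 8, 18, 0, 11, 12, 3, 24, 6, 22, 17, 10, 5, 9]
rank  pair      lcp
   1  s[19:],s[15:]  2  'aa'
   2  s[15:],s[13:]  1  'a'
   3  s[13:],s[20:]  1  'a'
   4  s[20:],s[16:]  1  'a'
   5  s[16:],s[4:]  2  'ae'
   6  s[4:],s[14:]  0  ''
   7  s[14:],s[25:]  1  'b'
   8  s[25:],s[1:]  2  'bc'
   9  s[1:],s[27:]  0  ''
  10  s[27:],s[26:]  1  'c'
  11  s[26:],s[7:]  2  'cc'
  12  s[7:],s[2:]  1  'c'
  13  s[2:],s[23:]  2  'ce'
  14  s[23:],s[21:]  2  'ce'
  15  s[21:],s[8:]  2  'ce'
  16  s[8:],s[18:]  0  ''
  17  s[18:],s[0:]  1  'd'
  18  s[0:],s[11:]  1  'd'
  19  s[11:],s[12:]  0  ''
  20  s[12:],s[3:]  2  'ea'
  21  s[3:],s[24:]  1  'e'
  22  s[24:],s[6:]  1  'e'
  23  s[6:],s[22:]  2  'ec'
  24  s[22:],s[17:]  1  'e'
  25  s[17:],s[10:]  2  'ed'
  26  s[10:],s[5:]  1  'e'
  27  s[5:],s[9:]  2  'ee'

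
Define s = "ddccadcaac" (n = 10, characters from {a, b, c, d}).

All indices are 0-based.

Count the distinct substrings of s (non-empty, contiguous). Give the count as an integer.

46

sorted suffixes:
  #0 SA[0]=7  'aac'
  #1 SA[1]=8  'ac'
  #2 SA[2]=4  'adcaac'
  #3 SA[3]=9  'c'
  #4 SA[4]=6  'caac'
  #5 SA[5]=3  'cadcaac'
  #6 SA[6]=2  'ccadcaac'
  #7 SA[7]=5  'dcaac'
  #8 SA[8]=1  'dccadcaac'
  #9 SA[9]=0  'ddccadcaac'

SA = [7, 8, 4, 9, 6, 3, 2, 5, 1, 0]
i: (SA[i-1],SA[i]) lcp shared
  1: (7,8) 1 'a'
  2: (8,4) 1 'a'
  3: (4,9) 0 ''
  4: (9,6) 1 'c'
  5: (6,3) 2 'ca'
  6: (3,2) 1 'c'
  7: (2,5) 0 ''
  8: (5,1) 2 'dc'
  9: (1,0) 1 'd'

n(n+1)/2 = 10·11/2 = 55
Σ LCP = 0 + 1 + 1 + 0 + 1 + 2 + 1 + 0 + 2 + 1 = 9
distinct = 55 − 9 = 46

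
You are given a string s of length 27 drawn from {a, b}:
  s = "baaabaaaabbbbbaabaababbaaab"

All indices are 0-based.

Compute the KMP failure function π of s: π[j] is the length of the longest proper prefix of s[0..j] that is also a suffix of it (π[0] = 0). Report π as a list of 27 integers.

π[0] = 0
j=1 s[j]='a': π[1]=0 (border '')
j=2 s[j]='a': π[2]=0 (border '')
j=3 s[j]='a': π[3]=0 (border '')
j=4 s[j]='b': π[4]=1 (border 'b')
j=5 s[j]='a': π[5]=2 (border 'ba')
j=6 s[j]='a': π[6]=3 (border 'baa')
j=7 s[j]='a': π[7]=4 (border 'baaa')
j=8 s[j]='a': k: 4→0; π[8]=0 (border '')
j=9 s[j]='b': π[9]=1 (border 'b')
j=10 s[j]='b': k: 1→0; π[10]=1 (border 'b')
j=11 s[j]='b': k: 1→0; π[11]=1 (border 'b')
j=12 s[j]='b': k: 1→0; π[12]=1 (border 'b')
j=13 s[j]='b': k: 1→0; π[13]=1 (border 'b')
j=14 s[j]='a': π[14]=2 (border 'ba')
j=15 s[j]='a': π[15]=3 (border 'baa')
j=16 s[j]='b': k: 3→0; π[16]=1 (border 'b')
j=17 s[j]='a': π[17]=2 (border 'ba')
j=18 s[j]='a': π[18]=3 (border 'baa')
j=19 s[j]='b': k: 3→0; π[19]=1 (border 'b')
j=20 s[j]='a': π[20]=2 (border 'ba')
j=21 s[j]='b': k: 2→0; π[21]=1 (border 'b')
j=22 s[j]='b': k: 1→0; π[22]=1 (border 'b')
j=23 s[j]='a': π[23]=2 (border 'ba')
j=24 s[j]='a': π[24]=3 (border 'baa')
j=25 s[j]='a': π[25]=4 (border 'baaa')
j=26 s[j]='b': π[26]=5 (border 'baaab')

[0, 0, 0, 0, 1, 2, 3, 4, 0, 1, 1, 1, 1, 1, 2, 3, 1, 2, 3, 1, 2, 1, 1, 2, 3, 4, 5]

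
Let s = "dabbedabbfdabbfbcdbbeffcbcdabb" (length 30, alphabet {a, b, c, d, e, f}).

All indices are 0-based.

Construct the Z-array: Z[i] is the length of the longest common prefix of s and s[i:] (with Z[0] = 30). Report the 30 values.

Z[0]=30
i=1: outside box; Z[1]=0
i=2: outside box; Z[2]=0
i=3: outside box; Z[3]=0
i=4: outside box; Z[4]=0
i=5: outside box; Z[5]=4 extend→box=[5,9)
i=6: min(r-i=3, Z[1]=0)=0; Z[6]=0
i=7: min(r-i=2, Z[2]=0)=0; Z[7]=0
i=8: min(r-i=1, Z[3]=0)=0; Z[8]=0
i=9: outside box; Z[9]=0
i=10: outside box; Z[10]=4 extend→box=[10,14)
i=11: min(r-i=3, Z[1]=0)=0; Z[11]=0
i=12: min(r-i=2, Z[2]=0)=0; Z[12]=0
i=13: min(r-i=1, Z[3]=0)=0; Z[13]=0
i=14: outside box; Z[14]=0
i=15: outside box; Z[15]=0
i=16: outside box; Z[16]=0
i=17: outside box; Z[17]=1 extend→box=[17,18)
i=18: outside box; Z[18]=0
i=19: outside box; Z[19]=0
i=20: outside box; Z[20]=0
i=21: outside box; Z[21]=0
i=22: outside box; Z[22]=0
i=23: outside box; Z[23]=0
i=24: outside box; Z[24]=0
i=25: outside box; Z[25]=0
i=26: outside box; Z[26]=4 extend→box=[26,30)
i=27: min(r-i=3, Z[1]=0)=0; Z[27]=0
i=28: min(r-i=2, Z[2]=0)=0; Z[28]=0
i=29: min(r-i=1, Z[3]=0)=0; Z[29]=0

[30, 0, 0, 0, 0, 4, 0, 0, 0, 0, 4, 0, 0, 0, 0, 0, 0, 1, 0, 0, 0, 0, 0, 0, 0, 0, 4, 0, 0, 0]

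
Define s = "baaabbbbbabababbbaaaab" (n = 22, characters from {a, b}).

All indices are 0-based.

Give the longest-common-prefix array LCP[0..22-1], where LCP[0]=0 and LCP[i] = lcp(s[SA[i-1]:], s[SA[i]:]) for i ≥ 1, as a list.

rank | idx | suffix
   0 |  17 | aaaab
   1 |  18 | aaab
   2 |   1 | aaabbbbbabababbbaaaab
   3 |  19 | aab
   4 |   2 | aabbbbbabababbbaaaab
   5 |  20 | ab
   6 |   9 | abababbbaaaab
   7 |  11 | ababbbaaaab
   8 |  13 | abbbaaaab
   9 |   3 | abbbbbabababbbaaaab
  10 |  21 | b
  11 |  16 | baaaab
  12 |   0 | baaabbbbbabababbbaaaab
  13 |   8 | babababbbaaaab
  14 |  10 | bababbbaaaab
  15 |  12 | babbbaaaab
  16 |  15 | bbaaaab
  17 |   7 | bbabababbbaaaab
  18 |  14 | bbbaaaab
  19 |   6 | bbbabababbbaaaab
  20 |   5 | bbbbabababbbaaaab
  21 |   4 | bbbbbabababbbaaaab

SA = [17, 18, 1, 19, 2, 20, 9, 11, 13, 3, 21, 16, 0, 8, 10, 12, 15, 7, 14, 6, 5, 4]
[i] adj suffixes → lcp
  [1] 17/18 → 3 ('aaa')
  [2] 18/1 → 4 ('aaab')
  [3] 1/19 → 2 ('aa')
  [4] 19/2 → 3 ('aab')
  [5] 2/20 → 1 ('a')
  [6] 20/9 → 2 ('ab')
  [7] 9/11 → 4 ('abab')
  [8] 11/13 → 2 ('ab')
  [9] 13/3 → 4 ('abbb')
  [10] 3/21 → 0 ('')
  [11] 21/16 → 1 ('b')
  [12] 16/0 → 4 ('baaa')
  [13] 0/8 → 2 ('ba')
  [14] 8/10 → 5 ('babab')
  [15] 10/12 → 3 ('bab')
  [16] 12/15 → 1 ('b')
  [17] 15/7 → 3 ('bba')
  [18] 7/14 → 2 ('bb')
  [19] 14/6 → 4 ('bbba')
  [20] 6/5 → 3 ('bbb')
  [21] 5/4 → 4 ('bbbb')

[0, 3, 4, 2, 3, 1, 2, 4, 2, 4, 0, 1, 4, 2, 5, 3, 1, 3, 2, 4, 3, 4]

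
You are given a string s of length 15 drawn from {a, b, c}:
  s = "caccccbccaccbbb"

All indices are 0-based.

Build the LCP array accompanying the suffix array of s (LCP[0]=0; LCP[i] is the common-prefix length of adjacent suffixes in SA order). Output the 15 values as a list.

[0, 3, 0, 1, 2, 1, 0, 4, 1, 2, 1, 2, 3, 2, 3]

rank | idx | suffix
   0 |   9 | accbbb
   1 |   1 | accccbccaccbbb
   2 |  14 | b
   3 |  13 | bb
   4 |  12 | bbb
   5 |   6 | bccaccbbb
   6 |   8 | caccbbb
   7 |   0 | caccccbccaccbbb
   8 |  11 | cbbb
   9 |   5 | cbccaccbbb
  10 |   7 | ccaccbbb
  11 |  10 | ccbbb
  12 |   4 | ccbccaccbbb
  13 |   3 | cccbccaccbbb
  14 |   2 | ccccbccaccbbb

SA = [9, 1, 14, 13, 12, 6, 8, 0, 11, 5, 7, 10, 4, 3, 2]
rank  pair      lcp
   1  s[9:],s[1:]  3  'acc'
   2  s[1:],s[14:]  0  ''
   3  s[14:],s[13:]  1  'b'
   4  s[13:],s[12:]  2  'bb'
   5  s[12:],s[6:]  1  'b'
   6  s[6:],s[8:]  0  ''
   7  s[8:],s[0:]  4  'cacc'
   8  s[0:],s[11:]  1  'c'
   9  s[11:],s[5:]  2  'cb'
  10  s[5:],s[7:]  1  'c'
  11  s[7:],s[10:]  2  'cc'
  12  s[10:],s[4:]  3  'ccb'
  13  s[4:],s[3:]  2  'cc'
  14  s[3:],s[2:]  3  'ccc'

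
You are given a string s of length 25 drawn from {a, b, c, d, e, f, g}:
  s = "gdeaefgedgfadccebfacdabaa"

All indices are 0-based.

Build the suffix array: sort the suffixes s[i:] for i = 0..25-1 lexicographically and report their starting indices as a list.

[24, 23, 21, 18, 11, 3, 22, 16, 13, 19, 14, 20, 12, 1, 8, 2, 15, 7, 4, 17, 10, 5, 0, 6, 9]

rank→(start, suffix):
  0 → (24, 'a')
  1 → (23, 'aa')
  2 → (21, 'abaa')
  3 → (18, 'acdabaa')
  4 → (11, 'adccebfacdabaa')
  5 → (3, 'aefgedgfadccebfacdabaa')
  6 → (22, 'baa')
  7 → (16, 'bfacdabaa')
  8 → (13, 'ccebfacdabaa')
  9 → (19, 'cdabaa')
  10 → (14, 'cebfacdabaa')
  11 → (20, 'dabaa')
  12 → (12, 'dccebfacdabaa')
  13 → (1, 'deaefgedgfadccebfacdabaa')
  14 → (8, 'dgfadccebfacdabaa')
  15 → (2, 'eaefgedgfadccebfacdabaa')
  16 → (15, 'ebfacdabaa')
  17 → (7, 'edgfadccebfacdabaa')
  18 → (4, 'efgedgfadccebfacdabaa')
  19 → (17, 'facdabaa')
  20 → (10, 'fadccebfacdabaa')
  21 → (5, 'fgedgfadccebfacdabaa')
  22 → (0, 'gdeaefgedgfadccebfacdabaa')
  23 → (6, 'gedgfadccebfacdabaa')
  24 → (9, 'gfadccebfacdabaa')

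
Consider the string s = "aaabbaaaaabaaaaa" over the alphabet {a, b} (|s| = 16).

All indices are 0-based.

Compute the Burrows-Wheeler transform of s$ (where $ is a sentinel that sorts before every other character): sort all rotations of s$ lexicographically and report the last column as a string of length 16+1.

aaaaabbaa$aaaaaba

rank  rotation           last
    0  $aaabbaaaaabaaaaa  a
    1  a$aaabbaaaaabaaaa  a
    2  aa$aaabbaaaaabaaa  a
    3  aaa$aaabbaaaaabaa  a
    4  aaaa$aaabbaaaaaba  a
    5  aaaaa$aaabbaaaaab  b
    6  aaaaabaaaaa$aaabb  b
    7  aaaabaaaaa$aaabba  a
    8  aaabaaaaa$aaabbaa  a
    9  aaabbaaaaabaaaaa$  $
   10  aabaaaaa$aaabbaaa  a
   11  aabbaaaaabaaaaa$a  a
   12  abaaaaa$aaabbaaaa  a
   13  abbaaaaabaaaaa$aa  a
   14  baaaaa$aaabbaaaaa  a
   15  baaaaabaaaaa$aaab  b
   16  bbaaaaabaaaaa$aaa  a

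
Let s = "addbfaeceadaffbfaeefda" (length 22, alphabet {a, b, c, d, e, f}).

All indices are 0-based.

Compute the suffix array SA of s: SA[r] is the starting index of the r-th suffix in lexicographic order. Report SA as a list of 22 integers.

[21, 9, 0, 5, 16, 11, 3, 14, 7, 20, 10, 2, 1, 8, 6, 17, 18, 4, 15, 13, 19, 12]

rank→(start, suffix):
  0 → (21, 'a')
  1 → (9, 'adaffbfaeefda')
  2 → (0, 'addbfaeceadaffbfaeefda')
  3 → (5, 'aeceadaffbfaeefda')
  4 → (16, 'aeefda')
  5 → (11, 'affbfaeefda')
  6 → (3, 'bfaeceadaffbfaeefda')
  7 → (14, 'bfaeefda')
  8 → (7, 'ceadaffbfaeefda')
  9 → (20, 'da')
  10 → (10, 'daffbfaeefda')
  11 → (2, 'dbfaeceadaffbfaeefda')
  12 → (1, 'ddbfaeceadaffbfaeefda')
  13 → (8, 'eadaffbfaeefda')
  14 → (6, 'eceadaffbfaeefda')
  15 → (17, 'eefda')
  16 → (18, 'efda')
  17 → (4, 'faeceadaffbfaeefda')
  18 → (15, 'faeefda')
  19 → (13, 'fbfaeefda')
  20 → (19, 'fda')
  21 → (12, 'ffbfaeefda')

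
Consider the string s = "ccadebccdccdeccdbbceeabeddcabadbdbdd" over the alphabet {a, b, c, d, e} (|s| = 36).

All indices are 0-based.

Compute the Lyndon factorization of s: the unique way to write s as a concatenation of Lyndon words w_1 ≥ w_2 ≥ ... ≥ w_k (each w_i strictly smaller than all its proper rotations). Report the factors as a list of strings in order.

["c", "c", "adebccdccdeccdbbcee", "abeddc", "abadbdbdd"]

emit factor 1: 'c' (i=0, period=1)
emit factor 2: 'c' (i=1, period=1)
emit factor 3: 'adebccdccdeccdbbcee' (i=2, period=19)
emit factor 4: 'abeddc' (i=21, period=6)
emit factor 5: 'abadbdbdd' (i=27, period=9)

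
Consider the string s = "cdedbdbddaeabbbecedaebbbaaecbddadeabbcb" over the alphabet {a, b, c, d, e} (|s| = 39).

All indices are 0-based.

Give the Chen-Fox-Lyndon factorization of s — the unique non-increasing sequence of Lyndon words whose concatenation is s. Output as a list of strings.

emit factor 1: 'cded' (i=0, period=4)
emit factor 2: 'bdbdd' (i=4, period=5)
emit factor 3: 'ae' (i=9, period=2)
emit factor 4: 'abbbecedaebbb' (i=11, period=13)
emit factor 5: 'aaecbddadeabbcb' (i=24, period=15)

["cded", "bdbdd", "ae", "abbbecedaebbb", "aaecbddadeabbcb"]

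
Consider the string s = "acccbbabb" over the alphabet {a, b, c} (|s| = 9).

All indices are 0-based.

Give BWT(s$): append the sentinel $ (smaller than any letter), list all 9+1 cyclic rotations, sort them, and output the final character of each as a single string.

bb$bbaccca

rank  rotation    last
    0  $acccbbabb  b
    1  abb$acccbb  b
    2  acccbbabb$  $
    3  b$acccbbab  b
    4  babb$acccb  b
    5  bb$acccbba  a
    6  bbabb$accc  c
    7  cbbabb$acc  c
    8  ccbbabb$ac  c
    9  cccbbabb$a  a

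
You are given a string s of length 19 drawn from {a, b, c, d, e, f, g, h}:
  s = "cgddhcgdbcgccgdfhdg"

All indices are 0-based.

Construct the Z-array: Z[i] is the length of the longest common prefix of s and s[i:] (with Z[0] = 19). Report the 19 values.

Z[0]=19
i=1: fresh scan; Z[1]=0
i=2: fresh scan; Z[2]=0
i=3: fresh scan; Z[3]=0
i=4: fresh scan; Z[4]=0
i=5: fresh scan; Z[5]=3 scan→box=[5,8)
i=6: min(r-i=2, Z[1]=0)=0; Z[6]=0
i=7: min(r-i=1, Z[2]=0)=0; Z[7]=0
i=8: fresh scan; Z[8]=0
i=9: fresh scan; Z[9]=2 scan→box=[9,11)
i=10: min(r-i=1, Z[1]=0)=0; Z[10]=0
i=11: fresh scan; Z[11]=1 scan→box=[11,12)
i=12: fresh scan; Z[12]=3 scan→box=[12,15)
i=13: min(r-i=2, Z[1]=0)=0; Z[13]=0
i=14: min(r-i=1, Z[2]=0)=0; Z[14]=0
i=15: fresh scan; Z[15]=0
i=16: fresh scan; Z[16]=0
i=17: fresh scan; Z[17]=0
i=18: fresh scan; Z[18]=0

[19, 0, 0, 0, 0, 3, 0, 0, 0, 2, 0, 1, 3, 0, 0, 0, 0, 0, 0]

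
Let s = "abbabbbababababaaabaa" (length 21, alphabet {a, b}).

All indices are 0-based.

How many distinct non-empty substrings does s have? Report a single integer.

sorted suffixes:
  #0 SA[0]=20  'a'
  #1 SA[1]=19  'aa'
  #2 SA[2]=15  'aaabaa'
  #3 SA[3]=16  'aabaa'
  #4 SA[4]=17  'abaa'
  #5 SA[5]=13  'abaaabaa'
  #6 SA[6]=11  'ababaaabaa'
  #7 SA[7]=9  'abababaaabaa'
  #8 SA[8]=7  'ababababaaabaa'
  #9 SA[9]=0  'abbabbbababababaaabaa'
  #10 SA[10]=3  'abbbababababaaabaa'
  #11 SA[11]=18  'baa'
  #12 SA[12]=14  'baaabaa'
  #13 SA[13]=12  'babaaabaa'
  #14 SA[14]=10  'bababaaabaa'
  #15 SA[15]=8  'babababaaabaa'
  #16 SA[16]=6  'bababababaaabaa'
  #17 SA[17]=2  'babbbababababaaabaa'
  #18 SA[18]=5  'bbababababaaabaa'
  #19 SA[19]=1  'bbabbbababababaaabaa'
  #20 SA[20]=4  'bbbababababaaabaa'

SA = [20, 19, 15, 16, 17, 13, 11, 9, 7, 0, 3, 18, 14, 12, 10, 8, 6, 2, 5, 1, 4]
i: (SA[i-1],SA[i]) lcp shared
  1: (20,19) 1 'a'
  2: (19,15) 2 'aa'
  3: (15,16) 2 'aa'
  4: (16,17) 1 'a'
  5: (17,13) 4 'abaa'
  6: (13,11) 3 'aba'
  7: (11,9) 5 'ababa'
  8: (9,7) 7 'abababa'
  9: (7,0) 2 'ab'
  10: (0,3) 3 'abb'
  11: (3,18) 0 ''
  12: (18,14) 3 'baa'
  13: (14,12) 2 'ba'
  14: (12,10) 4 'baba'
  15: (10,8) 6 'bababa'
  16: (8,6) 8 'babababa'
  17: (6,2) 3 'bab'
  18: (2,5) 1 'b'
  19: (5,1) 4 'bbab'
  20: (1,4) 2 'bb'

n(n+1)/2 = 21·22/2 = 231
Σ LCP = 0 + 1 + 2 + 2 + 1 + 4 + 3 + 5 + 7 + 2 + 3 + 0 + 3 + 2 + 4 + 6 + 8 + 3 + 1 + 4 + 2 = 63
distinct = 231 − 63 = 168

168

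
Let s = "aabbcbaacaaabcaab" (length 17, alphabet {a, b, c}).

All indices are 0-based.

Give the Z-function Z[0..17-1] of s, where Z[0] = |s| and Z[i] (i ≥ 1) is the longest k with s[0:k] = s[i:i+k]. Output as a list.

Z[0]=17
i=1: i≥r, start 0; Z[1]=1 scan→box=[1,2)
i=2: i≥r, start 0; Z[2]=0
i=3: i≥r, start 0; Z[3]=0
i=4: i≥r, start 0; Z[4]=0
i=5: i≥r, start 0; Z[5]=0
i=6: i≥r, start 0; Z[6]=2 scan→box=[6,8)
i=7: min(r-i=1, Z[1]=1)=1; Z[7]=1
i=8: i≥r, start 0; Z[8]=0
i=9: i≥r, start 0; Z[9]=2 scan→box=[9,11)
i=10: min(r-i=1, Z[1]=1)=1; Z[10]=3 scan→box=[10,13)
i=11: min(r-i=2, Z[1]=1)=1; Z[11]=1
i=12: min(r-i=1, Z[2]=0)=0; Z[12]=0
i=13: i≥r, start 0; Z[13]=0
i=14: i≥r, start 0; Z[14]=3 scan→box=[14,17)
i=15: min(r-i=2, Z[1]=1)=1; Z[15]=1
i=16: min(r-i=1, Z[2]=0)=0; Z[16]=0

[17, 1, 0, 0, 0, 0, 2, 1, 0, 2, 3, 1, 0, 0, 3, 1, 0]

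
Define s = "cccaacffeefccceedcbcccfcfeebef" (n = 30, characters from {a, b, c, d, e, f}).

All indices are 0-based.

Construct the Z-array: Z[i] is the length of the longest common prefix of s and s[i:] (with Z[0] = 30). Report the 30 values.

[30, 2, 1, 0, 0, 1, 0, 0, 0, 0, 0, 3, 2, 1, 0, 0, 0, 1, 0, 3, 2, 1, 0, 1, 0, 0, 0, 0, 0, 0]

Z[0]=30
i=1: fresh scan; Z[1]=2 grow→box=[1,3)
i=2: min(r-i=1, Z[1]=2)=1; Z[2]=1
i=3: fresh scan; Z[3]=0
i=4: fresh scan; Z[4]=0
i=5: fresh scan; Z[5]=1 grow→box=[5,6)
i=6: fresh scan; Z[6]=0
i=7: fresh scan; Z[7]=0
i=8: fresh scan; Z[8]=0
i=9: fresh scan; Z[9]=0
i=10: fresh scan; Z[10]=0
i=11: fresh scan; Z[11]=3 grow→box=[11,14)
i=12: min(r-i=2, Z[1]=2)=2; Z[12]=2
i=13: min(r-i=1, Z[2]=1)=1; Z[13]=1
i=14: fresh scan; Z[14]=0
i=15: fresh scan; Z[15]=0
i=16: fresh scan; Z[16]=0
i=17: fresh scan; Z[17]=1 grow→box=[17,18)
i=18: fresh scan; Z[18]=0
i=19: fresh scan; Z[19]=3 grow→box=[19,22)
i=20: min(r-i=2, Z[1]=2)=2; Z[20]=2
i=21: min(r-i=1, Z[2]=1)=1; Z[21]=1
i=22: fresh scan; Z[22]=0
i=23: fresh scan; Z[23]=1 grow→box=[23,24)
i=24: fresh scan; Z[24]=0
i=25: fresh scan; Z[25]=0
i=26: fresh scan; Z[26]=0
i=27: fresh scan; Z[27]=0
i=28: fresh scan; Z[28]=0
i=29: fresh scan; Z[29]=0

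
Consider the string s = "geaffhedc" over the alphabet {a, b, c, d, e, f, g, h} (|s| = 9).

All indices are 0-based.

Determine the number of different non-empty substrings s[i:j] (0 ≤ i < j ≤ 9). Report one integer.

43

sorted suffixes:
  #0 SA[0]=2  'affhedc'
  #1 SA[1]=8  'c'
  #2 SA[2]=7  'dc'
  #3 SA[3]=1  'eaffhedc'
  #4 SA[4]=6  'edc'
  #5 SA[5]=3  'ffhedc'
  #6 SA[6]=4  'fhedc'
  #7 SA[7]=0  'geaffhedc'
  #8 SA[8]=5  'hedc'

SA = [2, 8, 7, 1, 6, 3, 4, 0, 5]
rank  pair      lcp
   1  s[2:],s[8:]  0  ''
   2  s[8:],s[7:]  0  ''
   3  s[7:],s[1:]  0  ''
   4  s[1:],s[6:]  1  'e'
   5  s[6:],s[3:]  0  ''
   6  s[3:],s[4:]  1  'f'
   7  s[4:],s[0:]  0  ''
   8  s[0:],s[5:]  0  ''

n(n+1)/2 = 9·10/2 = 45
Σ LCP = 0 + 0 + 0 + 0 + 1 + 0 + 1 + 0 + 0 = 2
distinct = 45 − 2 = 43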